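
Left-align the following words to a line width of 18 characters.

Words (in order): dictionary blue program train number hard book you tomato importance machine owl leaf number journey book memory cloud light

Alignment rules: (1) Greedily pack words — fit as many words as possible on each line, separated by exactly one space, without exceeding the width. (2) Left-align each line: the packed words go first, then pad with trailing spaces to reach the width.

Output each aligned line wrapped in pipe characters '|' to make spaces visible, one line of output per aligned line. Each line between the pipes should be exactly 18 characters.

Line 1: ['dictionary', 'blue'] (min_width=15, slack=3)
Line 2: ['program', 'train'] (min_width=13, slack=5)
Line 3: ['number', 'hard', 'book'] (min_width=16, slack=2)
Line 4: ['you', 'tomato'] (min_width=10, slack=8)
Line 5: ['importance', 'machine'] (min_width=18, slack=0)
Line 6: ['owl', 'leaf', 'number'] (min_width=15, slack=3)
Line 7: ['journey', 'book'] (min_width=12, slack=6)
Line 8: ['memory', 'cloud', 'light'] (min_width=18, slack=0)

Answer: |dictionary blue   |
|program train     |
|number hard book  |
|you tomato        |
|importance machine|
|owl leaf number   |
|journey book      |
|memory cloud light|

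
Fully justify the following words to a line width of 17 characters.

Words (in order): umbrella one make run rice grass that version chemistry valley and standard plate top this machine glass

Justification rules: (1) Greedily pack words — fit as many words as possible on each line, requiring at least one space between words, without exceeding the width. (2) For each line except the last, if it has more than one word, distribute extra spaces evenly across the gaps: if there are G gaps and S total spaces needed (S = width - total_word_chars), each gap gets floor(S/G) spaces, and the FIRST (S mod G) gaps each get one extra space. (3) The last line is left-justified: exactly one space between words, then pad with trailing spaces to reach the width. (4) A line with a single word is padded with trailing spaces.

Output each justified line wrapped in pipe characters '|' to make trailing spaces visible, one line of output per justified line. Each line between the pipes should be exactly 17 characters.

Answer: |umbrella one make|
|run   rice  grass|
|that      version|
|chemistry  valley|
|and      standard|
|plate   top  this|
|machine glass    |

Derivation:
Line 1: ['umbrella', 'one', 'make'] (min_width=17, slack=0)
Line 2: ['run', 'rice', 'grass'] (min_width=14, slack=3)
Line 3: ['that', 'version'] (min_width=12, slack=5)
Line 4: ['chemistry', 'valley'] (min_width=16, slack=1)
Line 5: ['and', 'standard'] (min_width=12, slack=5)
Line 6: ['plate', 'top', 'this'] (min_width=14, slack=3)
Line 7: ['machine', 'glass'] (min_width=13, slack=4)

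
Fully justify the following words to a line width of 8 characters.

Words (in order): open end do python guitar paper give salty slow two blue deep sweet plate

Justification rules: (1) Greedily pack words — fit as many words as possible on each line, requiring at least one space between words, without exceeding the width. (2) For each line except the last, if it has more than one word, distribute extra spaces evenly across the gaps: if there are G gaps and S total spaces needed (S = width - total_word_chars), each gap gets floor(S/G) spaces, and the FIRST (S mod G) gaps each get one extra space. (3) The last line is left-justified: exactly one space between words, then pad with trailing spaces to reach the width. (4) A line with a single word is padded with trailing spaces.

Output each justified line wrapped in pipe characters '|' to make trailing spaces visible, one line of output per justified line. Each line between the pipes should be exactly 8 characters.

Answer: |open end|
|do      |
|python  |
|guitar  |
|paper   |
|give    |
|salty   |
|slow two|
|blue    |
|deep    |
|sweet   |
|plate   |

Derivation:
Line 1: ['open', 'end'] (min_width=8, slack=0)
Line 2: ['do'] (min_width=2, slack=6)
Line 3: ['python'] (min_width=6, slack=2)
Line 4: ['guitar'] (min_width=6, slack=2)
Line 5: ['paper'] (min_width=5, slack=3)
Line 6: ['give'] (min_width=4, slack=4)
Line 7: ['salty'] (min_width=5, slack=3)
Line 8: ['slow', 'two'] (min_width=8, slack=0)
Line 9: ['blue'] (min_width=4, slack=4)
Line 10: ['deep'] (min_width=4, slack=4)
Line 11: ['sweet'] (min_width=5, slack=3)
Line 12: ['plate'] (min_width=5, slack=3)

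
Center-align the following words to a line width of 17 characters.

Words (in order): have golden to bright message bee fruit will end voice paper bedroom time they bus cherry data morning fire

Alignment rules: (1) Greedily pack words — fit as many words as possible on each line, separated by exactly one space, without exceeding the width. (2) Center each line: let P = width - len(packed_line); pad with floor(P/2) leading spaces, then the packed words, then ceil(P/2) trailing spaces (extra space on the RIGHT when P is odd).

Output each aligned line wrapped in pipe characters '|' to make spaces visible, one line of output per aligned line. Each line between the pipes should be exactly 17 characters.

Answer: | have golden to  |
| bright message  |
| bee fruit will  |
| end voice paper |
|bedroom time they|
| bus cherry data |
|  morning fire   |

Derivation:
Line 1: ['have', 'golden', 'to'] (min_width=14, slack=3)
Line 2: ['bright', 'message'] (min_width=14, slack=3)
Line 3: ['bee', 'fruit', 'will'] (min_width=14, slack=3)
Line 4: ['end', 'voice', 'paper'] (min_width=15, slack=2)
Line 5: ['bedroom', 'time', 'they'] (min_width=17, slack=0)
Line 6: ['bus', 'cherry', 'data'] (min_width=15, slack=2)
Line 7: ['morning', 'fire'] (min_width=12, slack=5)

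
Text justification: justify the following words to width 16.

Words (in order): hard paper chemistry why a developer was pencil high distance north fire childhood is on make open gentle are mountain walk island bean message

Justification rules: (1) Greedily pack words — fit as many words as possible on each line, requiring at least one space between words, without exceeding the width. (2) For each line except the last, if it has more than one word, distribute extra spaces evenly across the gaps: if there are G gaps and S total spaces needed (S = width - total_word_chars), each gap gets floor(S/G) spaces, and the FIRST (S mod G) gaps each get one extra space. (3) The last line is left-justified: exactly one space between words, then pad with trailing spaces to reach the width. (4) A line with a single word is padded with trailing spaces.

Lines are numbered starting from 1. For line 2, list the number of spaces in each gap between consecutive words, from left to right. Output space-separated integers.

Answer: 2 1

Derivation:
Line 1: ['hard', 'paper'] (min_width=10, slack=6)
Line 2: ['chemistry', 'why', 'a'] (min_width=15, slack=1)
Line 3: ['developer', 'was'] (min_width=13, slack=3)
Line 4: ['pencil', 'high'] (min_width=11, slack=5)
Line 5: ['distance', 'north'] (min_width=14, slack=2)
Line 6: ['fire', 'childhood'] (min_width=14, slack=2)
Line 7: ['is', 'on', 'make', 'open'] (min_width=15, slack=1)
Line 8: ['gentle', 'are'] (min_width=10, slack=6)
Line 9: ['mountain', 'walk'] (min_width=13, slack=3)
Line 10: ['island', 'bean'] (min_width=11, slack=5)
Line 11: ['message'] (min_width=7, slack=9)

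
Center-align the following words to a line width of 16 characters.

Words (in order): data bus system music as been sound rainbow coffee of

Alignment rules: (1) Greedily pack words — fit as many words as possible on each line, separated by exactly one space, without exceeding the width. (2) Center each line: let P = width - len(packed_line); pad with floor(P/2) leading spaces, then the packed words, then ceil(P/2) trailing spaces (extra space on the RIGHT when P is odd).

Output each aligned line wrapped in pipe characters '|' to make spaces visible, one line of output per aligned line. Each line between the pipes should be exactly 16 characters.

Line 1: ['data', 'bus', 'system'] (min_width=15, slack=1)
Line 2: ['music', 'as', 'been'] (min_width=13, slack=3)
Line 3: ['sound', 'rainbow'] (min_width=13, slack=3)
Line 4: ['coffee', 'of'] (min_width=9, slack=7)

Answer: |data bus system |
| music as been  |
| sound rainbow  |
|   coffee of    |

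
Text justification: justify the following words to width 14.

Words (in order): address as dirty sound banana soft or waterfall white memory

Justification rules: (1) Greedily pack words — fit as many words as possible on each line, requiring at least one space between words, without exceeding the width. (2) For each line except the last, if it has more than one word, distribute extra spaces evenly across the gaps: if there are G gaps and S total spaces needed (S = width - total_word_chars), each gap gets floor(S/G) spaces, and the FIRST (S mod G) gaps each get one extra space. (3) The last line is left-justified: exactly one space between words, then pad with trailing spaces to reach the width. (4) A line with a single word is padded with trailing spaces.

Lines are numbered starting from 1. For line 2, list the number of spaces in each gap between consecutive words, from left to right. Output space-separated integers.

Line 1: ['address', 'as'] (min_width=10, slack=4)
Line 2: ['dirty', 'sound'] (min_width=11, slack=3)
Line 3: ['banana', 'soft', 'or'] (min_width=14, slack=0)
Line 4: ['waterfall'] (min_width=9, slack=5)
Line 5: ['white', 'memory'] (min_width=12, slack=2)

Answer: 4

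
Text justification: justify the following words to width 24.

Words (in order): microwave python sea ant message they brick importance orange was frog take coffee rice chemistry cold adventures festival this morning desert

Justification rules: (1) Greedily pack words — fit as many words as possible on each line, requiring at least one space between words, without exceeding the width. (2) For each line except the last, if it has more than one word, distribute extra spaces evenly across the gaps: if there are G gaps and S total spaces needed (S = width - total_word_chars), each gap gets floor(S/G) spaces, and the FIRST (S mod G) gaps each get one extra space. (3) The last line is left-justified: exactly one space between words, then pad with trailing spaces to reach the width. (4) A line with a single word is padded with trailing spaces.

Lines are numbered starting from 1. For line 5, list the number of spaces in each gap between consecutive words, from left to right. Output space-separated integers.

Line 1: ['microwave', 'python', 'sea', 'ant'] (min_width=24, slack=0)
Line 2: ['message', 'they', 'brick'] (min_width=18, slack=6)
Line 3: ['importance', 'orange', 'was'] (min_width=21, slack=3)
Line 4: ['frog', 'take', 'coffee', 'rice'] (min_width=21, slack=3)
Line 5: ['chemistry', 'cold'] (min_width=14, slack=10)
Line 6: ['adventures', 'festival', 'this'] (min_width=24, slack=0)
Line 7: ['morning', 'desert'] (min_width=14, slack=10)

Answer: 11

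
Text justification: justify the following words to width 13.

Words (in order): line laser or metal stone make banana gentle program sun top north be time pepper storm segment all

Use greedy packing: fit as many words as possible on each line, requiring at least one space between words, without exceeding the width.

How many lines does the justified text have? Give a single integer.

Line 1: ['line', 'laser', 'or'] (min_width=13, slack=0)
Line 2: ['metal', 'stone'] (min_width=11, slack=2)
Line 3: ['make', 'banana'] (min_width=11, slack=2)
Line 4: ['gentle'] (min_width=6, slack=7)
Line 5: ['program', 'sun'] (min_width=11, slack=2)
Line 6: ['top', 'north', 'be'] (min_width=12, slack=1)
Line 7: ['time', 'pepper'] (min_width=11, slack=2)
Line 8: ['storm', 'segment'] (min_width=13, slack=0)
Line 9: ['all'] (min_width=3, slack=10)
Total lines: 9

Answer: 9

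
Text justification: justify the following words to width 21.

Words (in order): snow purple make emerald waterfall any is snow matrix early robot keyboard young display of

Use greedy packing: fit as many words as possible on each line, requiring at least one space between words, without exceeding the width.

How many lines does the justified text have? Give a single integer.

Answer: 5

Derivation:
Line 1: ['snow', 'purple', 'make'] (min_width=16, slack=5)
Line 2: ['emerald', 'waterfall', 'any'] (min_width=21, slack=0)
Line 3: ['is', 'snow', 'matrix', 'early'] (min_width=20, slack=1)
Line 4: ['robot', 'keyboard', 'young'] (min_width=20, slack=1)
Line 5: ['display', 'of'] (min_width=10, slack=11)
Total lines: 5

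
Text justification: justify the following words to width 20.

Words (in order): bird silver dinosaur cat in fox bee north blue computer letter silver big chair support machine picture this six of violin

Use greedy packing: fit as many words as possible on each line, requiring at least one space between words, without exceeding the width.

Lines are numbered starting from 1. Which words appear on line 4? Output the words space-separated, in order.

Line 1: ['bird', 'silver', 'dinosaur'] (min_width=20, slack=0)
Line 2: ['cat', 'in', 'fox', 'bee', 'north'] (min_width=20, slack=0)
Line 3: ['blue', 'computer', 'letter'] (min_width=20, slack=0)
Line 4: ['silver', 'big', 'chair'] (min_width=16, slack=4)
Line 5: ['support', 'machine'] (min_width=15, slack=5)
Line 6: ['picture', 'this', 'six', 'of'] (min_width=19, slack=1)
Line 7: ['violin'] (min_width=6, slack=14)

Answer: silver big chair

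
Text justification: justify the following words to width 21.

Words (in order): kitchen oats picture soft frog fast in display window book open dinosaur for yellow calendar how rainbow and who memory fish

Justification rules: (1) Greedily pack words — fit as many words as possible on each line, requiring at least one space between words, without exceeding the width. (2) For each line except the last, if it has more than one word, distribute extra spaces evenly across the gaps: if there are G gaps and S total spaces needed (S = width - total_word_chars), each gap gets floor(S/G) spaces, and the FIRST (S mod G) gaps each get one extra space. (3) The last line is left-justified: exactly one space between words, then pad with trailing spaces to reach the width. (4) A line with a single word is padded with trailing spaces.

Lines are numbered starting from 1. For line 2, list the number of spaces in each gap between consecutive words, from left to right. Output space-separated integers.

Answer: 3 2 2

Derivation:
Line 1: ['kitchen', 'oats', 'picture'] (min_width=20, slack=1)
Line 2: ['soft', 'frog', 'fast', 'in'] (min_width=17, slack=4)
Line 3: ['display', 'window', 'book'] (min_width=19, slack=2)
Line 4: ['open', 'dinosaur', 'for'] (min_width=17, slack=4)
Line 5: ['yellow', 'calendar', 'how'] (min_width=19, slack=2)
Line 6: ['rainbow', 'and', 'who'] (min_width=15, slack=6)
Line 7: ['memory', 'fish'] (min_width=11, slack=10)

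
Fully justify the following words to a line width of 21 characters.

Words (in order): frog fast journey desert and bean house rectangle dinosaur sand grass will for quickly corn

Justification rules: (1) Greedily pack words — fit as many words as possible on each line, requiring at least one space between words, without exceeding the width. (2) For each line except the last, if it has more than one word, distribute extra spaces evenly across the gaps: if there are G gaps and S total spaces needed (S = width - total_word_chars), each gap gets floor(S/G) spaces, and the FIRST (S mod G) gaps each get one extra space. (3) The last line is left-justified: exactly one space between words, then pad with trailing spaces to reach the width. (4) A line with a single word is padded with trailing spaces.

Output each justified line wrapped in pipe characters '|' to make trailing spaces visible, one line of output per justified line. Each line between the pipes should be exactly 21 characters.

Line 1: ['frog', 'fast', 'journey'] (min_width=17, slack=4)
Line 2: ['desert', 'and', 'bean', 'house'] (min_width=21, slack=0)
Line 3: ['rectangle', 'dinosaur'] (min_width=18, slack=3)
Line 4: ['sand', 'grass', 'will', 'for'] (min_width=19, slack=2)
Line 5: ['quickly', 'corn'] (min_width=12, slack=9)

Answer: |frog   fast   journey|
|desert and bean house|
|rectangle    dinosaur|
|sand  grass  will for|
|quickly corn         |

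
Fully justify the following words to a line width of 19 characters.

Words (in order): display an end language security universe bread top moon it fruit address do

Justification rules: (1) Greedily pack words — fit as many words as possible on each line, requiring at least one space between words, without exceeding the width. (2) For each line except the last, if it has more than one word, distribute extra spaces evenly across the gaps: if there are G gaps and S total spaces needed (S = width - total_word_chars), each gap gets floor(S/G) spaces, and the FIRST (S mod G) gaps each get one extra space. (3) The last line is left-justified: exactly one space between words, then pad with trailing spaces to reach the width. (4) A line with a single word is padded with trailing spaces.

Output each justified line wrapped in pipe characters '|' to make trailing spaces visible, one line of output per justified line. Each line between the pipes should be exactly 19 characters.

Answer: |display    an   end|
|language   security|
|universe  bread top|
|moon    it    fruit|
|address do         |

Derivation:
Line 1: ['display', 'an', 'end'] (min_width=14, slack=5)
Line 2: ['language', 'security'] (min_width=17, slack=2)
Line 3: ['universe', 'bread', 'top'] (min_width=18, slack=1)
Line 4: ['moon', 'it', 'fruit'] (min_width=13, slack=6)
Line 5: ['address', 'do'] (min_width=10, slack=9)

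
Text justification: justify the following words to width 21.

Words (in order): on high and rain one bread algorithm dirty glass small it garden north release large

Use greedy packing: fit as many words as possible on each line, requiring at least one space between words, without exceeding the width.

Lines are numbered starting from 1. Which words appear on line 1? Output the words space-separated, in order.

Answer: on high and rain one

Derivation:
Line 1: ['on', 'high', 'and', 'rain', 'one'] (min_width=20, slack=1)
Line 2: ['bread', 'algorithm', 'dirty'] (min_width=21, slack=0)
Line 3: ['glass', 'small', 'it', 'garden'] (min_width=21, slack=0)
Line 4: ['north', 'release', 'large'] (min_width=19, slack=2)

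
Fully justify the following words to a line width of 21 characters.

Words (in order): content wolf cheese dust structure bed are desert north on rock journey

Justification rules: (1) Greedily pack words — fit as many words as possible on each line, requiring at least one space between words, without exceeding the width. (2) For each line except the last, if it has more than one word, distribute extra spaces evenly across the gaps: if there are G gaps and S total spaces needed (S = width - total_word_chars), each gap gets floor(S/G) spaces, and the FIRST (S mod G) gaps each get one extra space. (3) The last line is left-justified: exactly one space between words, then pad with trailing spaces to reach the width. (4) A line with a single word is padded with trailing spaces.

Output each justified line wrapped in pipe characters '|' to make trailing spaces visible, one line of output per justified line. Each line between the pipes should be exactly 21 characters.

Answer: |content  wolf  cheese|
|dust   structure  bed|
|are  desert  north on|
|rock journey         |

Derivation:
Line 1: ['content', 'wolf', 'cheese'] (min_width=19, slack=2)
Line 2: ['dust', 'structure', 'bed'] (min_width=18, slack=3)
Line 3: ['are', 'desert', 'north', 'on'] (min_width=19, slack=2)
Line 4: ['rock', 'journey'] (min_width=12, slack=9)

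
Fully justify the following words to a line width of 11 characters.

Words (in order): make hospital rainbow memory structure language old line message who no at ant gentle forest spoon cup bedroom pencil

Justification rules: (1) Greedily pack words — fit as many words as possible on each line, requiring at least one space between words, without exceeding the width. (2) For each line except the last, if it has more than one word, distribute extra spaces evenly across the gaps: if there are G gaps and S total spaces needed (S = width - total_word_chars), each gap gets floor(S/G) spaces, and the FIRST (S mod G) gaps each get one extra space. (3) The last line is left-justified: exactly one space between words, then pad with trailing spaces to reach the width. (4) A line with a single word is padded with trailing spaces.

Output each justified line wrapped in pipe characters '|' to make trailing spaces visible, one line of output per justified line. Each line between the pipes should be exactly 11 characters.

Line 1: ['make'] (min_width=4, slack=7)
Line 2: ['hospital'] (min_width=8, slack=3)
Line 3: ['rainbow'] (min_width=7, slack=4)
Line 4: ['memory'] (min_width=6, slack=5)
Line 5: ['structure'] (min_width=9, slack=2)
Line 6: ['language'] (min_width=8, slack=3)
Line 7: ['old', 'line'] (min_width=8, slack=3)
Line 8: ['message', 'who'] (min_width=11, slack=0)
Line 9: ['no', 'at', 'ant'] (min_width=9, slack=2)
Line 10: ['gentle'] (min_width=6, slack=5)
Line 11: ['forest'] (min_width=6, slack=5)
Line 12: ['spoon', 'cup'] (min_width=9, slack=2)
Line 13: ['bedroom'] (min_width=7, slack=4)
Line 14: ['pencil'] (min_width=6, slack=5)

Answer: |make       |
|hospital   |
|rainbow    |
|memory     |
|structure  |
|language   |
|old    line|
|message who|
|no  at  ant|
|gentle     |
|forest     |
|spoon   cup|
|bedroom    |
|pencil     |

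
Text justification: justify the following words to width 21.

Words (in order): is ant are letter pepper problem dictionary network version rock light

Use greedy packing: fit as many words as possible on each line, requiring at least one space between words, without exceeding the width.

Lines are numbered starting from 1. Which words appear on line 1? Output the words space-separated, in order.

Answer: is ant are letter

Derivation:
Line 1: ['is', 'ant', 'are', 'letter'] (min_width=17, slack=4)
Line 2: ['pepper', 'problem'] (min_width=14, slack=7)
Line 3: ['dictionary', 'network'] (min_width=18, slack=3)
Line 4: ['version', 'rock', 'light'] (min_width=18, slack=3)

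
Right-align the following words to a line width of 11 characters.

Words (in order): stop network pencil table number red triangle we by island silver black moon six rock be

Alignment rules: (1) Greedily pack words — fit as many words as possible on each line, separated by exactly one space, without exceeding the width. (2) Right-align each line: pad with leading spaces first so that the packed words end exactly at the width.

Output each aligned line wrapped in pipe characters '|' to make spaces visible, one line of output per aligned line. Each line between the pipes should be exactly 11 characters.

Line 1: ['stop'] (min_width=4, slack=7)
Line 2: ['network'] (min_width=7, slack=4)
Line 3: ['pencil'] (min_width=6, slack=5)
Line 4: ['table'] (min_width=5, slack=6)
Line 5: ['number', 'red'] (min_width=10, slack=1)
Line 6: ['triangle', 'we'] (min_width=11, slack=0)
Line 7: ['by', 'island'] (min_width=9, slack=2)
Line 8: ['silver'] (min_width=6, slack=5)
Line 9: ['black', 'moon'] (min_width=10, slack=1)
Line 10: ['six', 'rock', 'be'] (min_width=11, slack=0)

Answer: |       stop|
|    network|
|     pencil|
|      table|
| number red|
|triangle we|
|  by island|
|     silver|
| black moon|
|six rock be|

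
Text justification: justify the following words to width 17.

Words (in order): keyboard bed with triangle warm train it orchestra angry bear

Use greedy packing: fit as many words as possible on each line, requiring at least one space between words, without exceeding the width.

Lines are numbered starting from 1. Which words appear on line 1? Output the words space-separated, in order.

Line 1: ['keyboard', 'bed', 'with'] (min_width=17, slack=0)
Line 2: ['triangle', 'warm'] (min_width=13, slack=4)
Line 3: ['train', 'it'] (min_width=8, slack=9)
Line 4: ['orchestra', 'angry'] (min_width=15, slack=2)
Line 5: ['bear'] (min_width=4, slack=13)

Answer: keyboard bed with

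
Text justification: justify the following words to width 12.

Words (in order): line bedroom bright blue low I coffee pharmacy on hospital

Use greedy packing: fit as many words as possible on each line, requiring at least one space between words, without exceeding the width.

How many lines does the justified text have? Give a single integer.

Answer: 5

Derivation:
Line 1: ['line', 'bedroom'] (min_width=12, slack=0)
Line 2: ['bright', 'blue'] (min_width=11, slack=1)
Line 3: ['low', 'I', 'coffee'] (min_width=12, slack=0)
Line 4: ['pharmacy', 'on'] (min_width=11, slack=1)
Line 5: ['hospital'] (min_width=8, slack=4)
Total lines: 5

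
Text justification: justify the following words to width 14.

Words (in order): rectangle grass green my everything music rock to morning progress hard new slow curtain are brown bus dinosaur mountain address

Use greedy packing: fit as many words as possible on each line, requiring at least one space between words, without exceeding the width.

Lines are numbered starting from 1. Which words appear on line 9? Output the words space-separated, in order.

Answer: brown bus

Derivation:
Line 1: ['rectangle'] (min_width=9, slack=5)
Line 2: ['grass', 'green', 'my'] (min_width=14, slack=0)
Line 3: ['everything'] (min_width=10, slack=4)
Line 4: ['music', 'rock', 'to'] (min_width=13, slack=1)
Line 5: ['morning'] (min_width=7, slack=7)
Line 6: ['progress', 'hard'] (min_width=13, slack=1)
Line 7: ['new', 'slow'] (min_width=8, slack=6)
Line 8: ['curtain', 'are'] (min_width=11, slack=3)
Line 9: ['brown', 'bus'] (min_width=9, slack=5)
Line 10: ['dinosaur'] (min_width=8, slack=6)
Line 11: ['mountain'] (min_width=8, slack=6)
Line 12: ['address'] (min_width=7, slack=7)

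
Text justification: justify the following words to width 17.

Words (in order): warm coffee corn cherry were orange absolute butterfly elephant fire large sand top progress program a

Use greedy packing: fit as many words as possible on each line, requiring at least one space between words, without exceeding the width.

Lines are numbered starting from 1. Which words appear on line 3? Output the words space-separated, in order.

Answer: orange absolute

Derivation:
Line 1: ['warm', 'coffee', 'corn'] (min_width=16, slack=1)
Line 2: ['cherry', 'were'] (min_width=11, slack=6)
Line 3: ['orange', 'absolute'] (min_width=15, slack=2)
Line 4: ['butterfly'] (min_width=9, slack=8)
Line 5: ['elephant', 'fire'] (min_width=13, slack=4)
Line 6: ['large', 'sand', 'top'] (min_width=14, slack=3)
Line 7: ['progress', 'program'] (min_width=16, slack=1)
Line 8: ['a'] (min_width=1, slack=16)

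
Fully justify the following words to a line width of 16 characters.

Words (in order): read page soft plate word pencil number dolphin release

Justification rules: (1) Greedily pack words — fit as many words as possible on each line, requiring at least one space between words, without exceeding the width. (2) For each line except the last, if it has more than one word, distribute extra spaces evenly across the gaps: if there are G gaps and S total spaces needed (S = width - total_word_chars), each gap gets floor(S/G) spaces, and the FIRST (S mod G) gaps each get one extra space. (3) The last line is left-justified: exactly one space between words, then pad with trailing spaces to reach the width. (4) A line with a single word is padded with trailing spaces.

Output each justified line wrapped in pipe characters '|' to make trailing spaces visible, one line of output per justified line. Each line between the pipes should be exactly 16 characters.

Line 1: ['read', 'page', 'soft'] (min_width=14, slack=2)
Line 2: ['plate', 'word'] (min_width=10, slack=6)
Line 3: ['pencil', 'number'] (min_width=13, slack=3)
Line 4: ['dolphin', 'release'] (min_width=15, slack=1)

Answer: |read  page  soft|
|plate       word|
|pencil    number|
|dolphin release |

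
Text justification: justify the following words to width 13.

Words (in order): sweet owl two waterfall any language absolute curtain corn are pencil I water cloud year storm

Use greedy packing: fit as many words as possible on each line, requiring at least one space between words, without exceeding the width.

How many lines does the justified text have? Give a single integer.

Answer: 8

Derivation:
Line 1: ['sweet', 'owl', 'two'] (min_width=13, slack=0)
Line 2: ['waterfall', 'any'] (min_width=13, slack=0)
Line 3: ['language'] (min_width=8, slack=5)
Line 4: ['absolute'] (min_width=8, slack=5)
Line 5: ['curtain', 'corn'] (min_width=12, slack=1)
Line 6: ['are', 'pencil', 'I'] (min_width=12, slack=1)
Line 7: ['water', 'cloud'] (min_width=11, slack=2)
Line 8: ['year', 'storm'] (min_width=10, slack=3)
Total lines: 8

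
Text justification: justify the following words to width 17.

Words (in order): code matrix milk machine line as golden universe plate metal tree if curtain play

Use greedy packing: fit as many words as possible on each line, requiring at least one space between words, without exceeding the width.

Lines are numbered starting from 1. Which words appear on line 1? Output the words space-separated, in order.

Line 1: ['code', 'matrix', 'milk'] (min_width=16, slack=1)
Line 2: ['machine', 'line', 'as'] (min_width=15, slack=2)
Line 3: ['golden', 'universe'] (min_width=15, slack=2)
Line 4: ['plate', 'metal', 'tree'] (min_width=16, slack=1)
Line 5: ['if', 'curtain', 'play'] (min_width=15, slack=2)

Answer: code matrix milk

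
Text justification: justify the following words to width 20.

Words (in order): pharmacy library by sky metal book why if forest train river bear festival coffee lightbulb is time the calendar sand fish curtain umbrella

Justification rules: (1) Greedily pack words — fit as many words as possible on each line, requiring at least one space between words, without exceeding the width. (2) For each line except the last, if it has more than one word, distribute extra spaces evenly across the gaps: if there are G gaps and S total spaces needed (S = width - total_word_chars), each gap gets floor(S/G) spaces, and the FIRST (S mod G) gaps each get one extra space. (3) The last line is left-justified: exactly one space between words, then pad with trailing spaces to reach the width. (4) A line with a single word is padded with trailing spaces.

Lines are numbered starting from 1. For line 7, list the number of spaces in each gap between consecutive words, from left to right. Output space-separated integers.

Line 1: ['pharmacy', 'library', 'by'] (min_width=19, slack=1)
Line 2: ['sky', 'metal', 'book', 'why'] (min_width=18, slack=2)
Line 3: ['if', 'forest', 'train'] (min_width=15, slack=5)
Line 4: ['river', 'bear', 'festival'] (min_width=19, slack=1)
Line 5: ['coffee', 'lightbulb', 'is'] (min_width=19, slack=1)
Line 6: ['time', 'the', 'calendar'] (min_width=17, slack=3)
Line 7: ['sand', 'fish', 'curtain'] (min_width=17, slack=3)
Line 8: ['umbrella'] (min_width=8, slack=12)

Answer: 3 2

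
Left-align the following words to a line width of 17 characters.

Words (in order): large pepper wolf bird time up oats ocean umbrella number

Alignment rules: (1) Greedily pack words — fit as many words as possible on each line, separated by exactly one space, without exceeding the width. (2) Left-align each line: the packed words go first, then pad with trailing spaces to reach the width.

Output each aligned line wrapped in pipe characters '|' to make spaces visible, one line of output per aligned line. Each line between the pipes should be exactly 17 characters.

Answer: |large pepper wolf|
|bird time up oats|
|ocean umbrella   |
|number           |

Derivation:
Line 1: ['large', 'pepper', 'wolf'] (min_width=17, slack=0)
Line 2: ['bird', 'time', 'up', 'oats'] (min_width=17, slack=0)
Line 3: ['ocean', 'umbrella'] (min_width=14, slack=3)
Line 4: ['number'] (min_width=6, slack=11)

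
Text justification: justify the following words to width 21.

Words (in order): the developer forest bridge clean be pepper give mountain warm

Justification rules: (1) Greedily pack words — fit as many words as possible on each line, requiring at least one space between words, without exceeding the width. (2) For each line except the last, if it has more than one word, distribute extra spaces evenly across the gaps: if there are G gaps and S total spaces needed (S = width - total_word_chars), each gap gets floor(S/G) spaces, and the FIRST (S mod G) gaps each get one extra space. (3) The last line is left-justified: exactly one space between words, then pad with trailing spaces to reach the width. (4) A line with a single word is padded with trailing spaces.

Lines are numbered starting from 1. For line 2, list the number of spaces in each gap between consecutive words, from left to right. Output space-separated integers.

Answer: 4 4

Derivation:
Line 1: ['the', 'developer', 'forest'] (min_width=20, slack=1)
Line 2: ['bridge', 'clean', 'be'] (min_width=15, slack=6)
Line 3: ['pepper', 'give', 'mountain'] (min_width=20, slack=1)
Line 4: ['warm'] (min_width=4, slack=17)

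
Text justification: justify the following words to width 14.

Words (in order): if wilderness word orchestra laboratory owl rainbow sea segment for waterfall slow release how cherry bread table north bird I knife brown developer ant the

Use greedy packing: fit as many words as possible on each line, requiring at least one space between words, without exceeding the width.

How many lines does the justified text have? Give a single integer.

Answer: 13

Derivation:
Line 1: ['if', 'wilderness'] (min_width=13, slack=1)
Line 2: ['word', 'orchestra'] (min_width=14, slack=0)
Line 3: ['laboratory', 'owl'] (min_width=14, slack=0)
Line 4: ['rainbow', 'sea'] (min_width=11, slack=3)
Line 5: ['segment', 'for'] (min_width=11, slack=3)
Line 6: ['waterfall', 'slow'] (min_width=14, slack=0)
Line 7: ['release', 'how'] (min_width=11, slack=3)
Line 8: ['cherry', 'bread'] (min_width=12, slack=2)
Line 9: ['table', 'north'] (min_width=11, slack=3)
Line 10: ['bird', 'I', 'knife'] (min_width=12, slack=2)
Line 11: ['brown'] (min_width=5, slack=9)
Line 12: ['developer', 'ant'] (min_width=13, slack=1)
Line 13: ['the'] (min_width=3, slack=11)
Total lines: 13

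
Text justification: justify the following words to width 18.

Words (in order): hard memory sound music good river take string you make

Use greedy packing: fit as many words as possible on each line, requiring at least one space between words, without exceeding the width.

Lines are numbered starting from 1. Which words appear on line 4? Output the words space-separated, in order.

Line 1: ['hard', 'memory', 'sound'] (min_width=17, slack=1)
Line 2: ['music', 'good', 'river'] (min_width=16, slack=2)
Line 3: ['take', 'string', 'you'] (min_width=15, slack=3)
Line 4: ['make'] (min_width=4, slack=14)

Answer: make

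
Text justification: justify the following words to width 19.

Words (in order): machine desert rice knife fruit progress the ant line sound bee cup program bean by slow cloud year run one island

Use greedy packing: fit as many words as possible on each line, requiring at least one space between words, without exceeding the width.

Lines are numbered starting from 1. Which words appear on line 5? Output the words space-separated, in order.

Line 1: ['machine', 'desert', 'rice'] (min_width=19, slack=0)
Line 2: ['knife', 'fruit'] (min_width=11, slack=8)
Line 3: ['progress', 'the', 'ant'] (min_width=16, slack=3)
Line 4: ['line', 'sound', 'bee', 'cup'] (min_width=18, slack=1)
Line 5: ['program', 'bean', 'by'] (min_width=15, slack=4)
Line 6: ['slow', 'cloud', 'year', 'run'] (min_width=19, slack=0)
Line 7: ['one', 'island'] (min_width=10, slack=9)

Answer: program bean by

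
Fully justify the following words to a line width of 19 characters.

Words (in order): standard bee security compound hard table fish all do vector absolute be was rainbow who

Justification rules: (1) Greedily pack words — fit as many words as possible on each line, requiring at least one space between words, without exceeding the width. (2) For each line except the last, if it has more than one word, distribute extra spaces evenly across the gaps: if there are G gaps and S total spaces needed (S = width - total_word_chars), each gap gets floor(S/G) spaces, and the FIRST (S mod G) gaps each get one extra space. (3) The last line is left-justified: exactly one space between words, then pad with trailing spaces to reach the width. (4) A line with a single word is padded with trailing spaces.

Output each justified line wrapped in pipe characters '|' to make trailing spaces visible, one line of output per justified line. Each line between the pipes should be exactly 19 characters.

Line 1: ['standard', 'bee'] (min_width=12, slack=7)
Line 2: ['security', 'compound'] (min_width=17, slack=2)
Line 3: ['hard', 'table', 'fish', 'all'] (min_width=19, slack=0)
Line 4: ['do', 'vector', 'absolute'] (min_width=18, slack=1)
Line 5: ['be', 'was', 'rainbow', 'who'] (min_width=18, slack=1)

Answer: |standard        bee|
|security   compound|
|hard table fish all|
|do  vector absolute|
|be was rainbow who |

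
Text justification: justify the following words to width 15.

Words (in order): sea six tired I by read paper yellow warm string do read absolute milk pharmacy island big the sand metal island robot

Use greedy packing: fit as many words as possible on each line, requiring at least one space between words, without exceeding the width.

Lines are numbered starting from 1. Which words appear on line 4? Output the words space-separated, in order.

Line 1: ['sea', 'six', 'tired', 'I'] (min_width=15, slack=0)
Line 2: ['by', 'read', 'paper'] (min_width=13, slack=2)
Line 3: ['yellow', 'warm'] (min_width=11, slack=4)
Line 4: ['string', 'do', 'read'] (min_width=14, slack=1)
Line 5: ['absolute', 'milk'] (min_width=13, slack=2)
Line 6: ['pharmacy', 'island'] (min_width=15, slack=0)
Line 7: ['big', 'the', 'sand'] (min_width=12, slack=3)
Line 8: ['metal', 'island'] (min_width=12, slack=3)
Line 9: ['robot'] (min_width=5, slack=10)

Answer: string do read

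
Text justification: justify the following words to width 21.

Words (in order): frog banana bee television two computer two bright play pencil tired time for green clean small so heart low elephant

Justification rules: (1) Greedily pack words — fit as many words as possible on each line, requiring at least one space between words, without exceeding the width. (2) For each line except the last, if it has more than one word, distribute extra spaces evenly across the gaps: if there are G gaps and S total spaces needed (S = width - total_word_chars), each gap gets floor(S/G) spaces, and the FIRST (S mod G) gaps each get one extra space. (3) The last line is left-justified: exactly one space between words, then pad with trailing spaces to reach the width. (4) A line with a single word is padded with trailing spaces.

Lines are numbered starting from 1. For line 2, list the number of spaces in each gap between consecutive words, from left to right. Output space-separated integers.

Answer: 8

Derivation:
Line 1: ['frog', 'banana', 'bee'] (min_width=15, slack=6)
Line 2: ['television', 'two'] (min_width=14, slack=7)
Line 3: ['computer', 'two', 'bright'] (min_width=19, slack=2)
Line 4: ['play', 'pencil', 'tired'] (min_width=17, slack=4)
Line 5: ['time', 'for', 'green', 'clean'] (min_width=20, slack=1)
Line 6: ['small', 'so', 'heart', 'low'] (min_width=18, slack=3)
Line 7: ['elephant'] (min_width=8, slack=13)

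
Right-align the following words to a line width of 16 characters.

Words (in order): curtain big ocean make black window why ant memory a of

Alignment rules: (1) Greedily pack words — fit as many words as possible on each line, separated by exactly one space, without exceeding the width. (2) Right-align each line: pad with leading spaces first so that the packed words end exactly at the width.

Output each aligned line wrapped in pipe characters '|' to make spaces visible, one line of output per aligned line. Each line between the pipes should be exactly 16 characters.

Answer: |     curtain big|
|ocean make black|
|  window why ant|
|     memory a of|

Derivation:
Line 1: ['curtain', 'big'] (min_width=11, slack=5)
Line 2: ['ocean', 'make', 'black'] (min_width=16, slack=0)
Line 3: ['window', 'why', 'ant'] (min_width=14, slack=2)
Line 4: ['memory', 'a', 'of'] (min_width=11, slack=5)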